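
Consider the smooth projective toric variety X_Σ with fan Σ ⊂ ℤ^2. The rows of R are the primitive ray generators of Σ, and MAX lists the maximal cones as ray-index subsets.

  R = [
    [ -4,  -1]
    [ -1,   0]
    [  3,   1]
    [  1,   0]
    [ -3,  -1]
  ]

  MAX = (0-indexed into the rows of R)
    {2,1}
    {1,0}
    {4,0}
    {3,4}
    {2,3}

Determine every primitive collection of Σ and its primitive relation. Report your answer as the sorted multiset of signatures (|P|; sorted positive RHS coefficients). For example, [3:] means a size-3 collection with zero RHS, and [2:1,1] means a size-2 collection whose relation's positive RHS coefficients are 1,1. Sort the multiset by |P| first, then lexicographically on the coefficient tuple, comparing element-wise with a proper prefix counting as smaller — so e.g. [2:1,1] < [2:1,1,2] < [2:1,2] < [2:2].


The 5 primitive collections of Σ (r=5, n=2):

  P = {1,3}:  v_{1} + v_{3} = 0 ; sig = [2:]
  P = {2,4}:  v_{2} + v_{4} = 0 ; sig = [2:]
  P = {0,2}:  v_{0} + v_{2} = v_{1} ; sig = [2:1]
  P = {0,3}:  v_{0} + v_{3} = v_{4} ; sig = [2:1]
  P = {1,4}:  v_{1} + v_{4} = v_{0} ; sig = [2:1]

Sorted signature multiset PRS(X):
    [2:]
    [2:]
    [2:1]
    [2:1]
    [2:1]


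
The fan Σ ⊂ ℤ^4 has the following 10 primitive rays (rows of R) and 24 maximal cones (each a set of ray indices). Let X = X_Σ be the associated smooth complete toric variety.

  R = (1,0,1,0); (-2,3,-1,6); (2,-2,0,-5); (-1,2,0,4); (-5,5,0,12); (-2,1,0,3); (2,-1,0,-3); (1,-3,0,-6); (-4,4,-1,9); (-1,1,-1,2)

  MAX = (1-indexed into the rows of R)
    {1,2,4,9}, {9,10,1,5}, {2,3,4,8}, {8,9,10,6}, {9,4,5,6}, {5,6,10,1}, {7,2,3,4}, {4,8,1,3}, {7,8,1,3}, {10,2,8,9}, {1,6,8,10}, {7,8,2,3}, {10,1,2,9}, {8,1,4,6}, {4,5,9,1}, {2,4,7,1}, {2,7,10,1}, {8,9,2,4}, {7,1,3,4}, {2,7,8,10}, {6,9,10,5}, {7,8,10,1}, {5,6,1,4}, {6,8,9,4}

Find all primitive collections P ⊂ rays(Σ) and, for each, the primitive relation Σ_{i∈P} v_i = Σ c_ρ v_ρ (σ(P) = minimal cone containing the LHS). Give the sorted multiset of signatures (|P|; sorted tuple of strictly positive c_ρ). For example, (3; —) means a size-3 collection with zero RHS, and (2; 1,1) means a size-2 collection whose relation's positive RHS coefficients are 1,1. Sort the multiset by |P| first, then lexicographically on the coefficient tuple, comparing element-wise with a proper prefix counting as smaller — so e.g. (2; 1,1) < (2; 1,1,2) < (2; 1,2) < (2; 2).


|primitive collections| = 16. Relations:

  P = {6,7}:  v_{6} + v_{7} = 0 ; sig = (2; —)
  P = {2,6}:  v_{2} + v_{6} = v_{9} ; sig = (2; 1)
  P = {4,10}:  v_{4} + v_{10} = v_{2} ; sig = (2; 1)
  P = {7,9}:  v_{7} + v_{9} = v_{2} ; sig = (2; 1)
  P = {3,5}:  v_{3} + v_{5} = v_{4} + v_{6} ; sig = (2; 1,1)
  P = {3,6}:  v_{3} + v_{6} = v_{4} + v_{8} ; sig = (2; 1,1)
  P = {5,7}:  v_{5} + v_{7} = v_{1} + v_{9} ; sig = (2; 1,1)
  P = {3,9}:  v_{3} + v_{9} = v_{2} + v_{4} + v_{8} ; sig = (2; 1,1,1)
  P = {3,10}:  v_{3} + v_{10} = v_{2} + v_{7} + v_{8} ; sig = (2; 1,1,1)
  P = {2,5}:  v_{2} + v_{5} = v_{1} + 2·v_{9} ; sig = (2; 1,2)
  P = {5,8}:  v_{5} + v_{8} = 2·v_{6} ; sig = (2; 2)
  P = {1,2,8}:  v_{1} + v_{2} + v_{8} = 0 ; sig = (3; —)
  P = {1,6,9}:  v_{1} + v_{6} + v_{9} = v_{5} ; sig = (3; 1)
  P = {1,8,9}:  v_{1} + v_{8} + v_{9} = v_{6} ; sig = (3; 1)
  P = {4,7,8}:  v_{4} + v_{7} + v_{8} = v_{3} ; sig = (3; 1)
  P = {1,2,3}:  v_{1} + v_{2} + v_{3} = v_{4} + v_{7} ; sig = (3; 1,1)

Hence PRS(X_Σ) =
    |P|=2: 11 collections, coeffs (), (1), (1), (1), (1,1), (1,1), (1,1), (1,1,1), (1,1,1), (1,2), (2)
    |P|=3: 5 collections, coeffs (), (1), (1), (1), (1,1)


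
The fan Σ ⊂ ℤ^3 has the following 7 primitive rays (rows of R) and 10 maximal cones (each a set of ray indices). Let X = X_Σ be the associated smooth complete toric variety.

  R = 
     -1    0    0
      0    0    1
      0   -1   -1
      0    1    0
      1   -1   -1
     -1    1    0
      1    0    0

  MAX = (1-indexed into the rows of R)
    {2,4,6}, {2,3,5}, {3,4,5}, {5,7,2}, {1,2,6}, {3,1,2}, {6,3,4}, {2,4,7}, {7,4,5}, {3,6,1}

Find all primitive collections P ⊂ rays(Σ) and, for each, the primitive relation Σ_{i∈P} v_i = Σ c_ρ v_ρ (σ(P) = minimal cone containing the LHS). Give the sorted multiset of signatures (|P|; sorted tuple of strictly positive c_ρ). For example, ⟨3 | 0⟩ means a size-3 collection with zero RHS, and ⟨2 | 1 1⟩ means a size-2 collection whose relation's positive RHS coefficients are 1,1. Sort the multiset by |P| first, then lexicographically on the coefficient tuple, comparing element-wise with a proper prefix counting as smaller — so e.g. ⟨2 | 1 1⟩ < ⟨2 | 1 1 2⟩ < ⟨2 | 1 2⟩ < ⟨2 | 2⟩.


Primitive collections (9):

  P={1,7}:  v_{1} + v_{7} = 0  ⇒ sig = ⟨2 | 0⟩
  P={1,4}:  v_{1} + v_{4} = v_{6}  ⇒ sig = ⟨2 | 1⟩
  P={1,5}:  v_{1} + v_{5} = v_{3}  ⇒ sig = ⟨2 | 1⟩
  P={3,7}:  v_{3} + v_{7} = v_{5}  ⇒ sig = ⟨2 | 1⟩
  P={6,7}:  v_{6} + v_{7} = v_{4}  ⇒ sig = ⟨2 | 1⟩
  P={5,6}:  v_{5} + v_{6} = v_{3} + v_{4}  ⇒ sig = ⟨2 | 1 1⟩
  P={2,3,4}:  v_{2} + v_{3} + v_{4} = 0  ⇒ sig = ⟨3 | 0⟩
  P={2,3,6}:  v_{2} + v_{3} + v_{6} = v_{1}  ⇒ sig = ⟨3 | 1⟩
  P={2,4,5}:  v_{2} + v_{4} + v_{5} = v_{7}  ⇒ sig = ⟨3 | 1⟩

Sorted signature multiset PRS(X):
    |P|=2: 6 collections, coeffs (), (1), (1), (1), (1), (1,1)
    |P|=3: 3 collections, coeffs (), (1), (1)


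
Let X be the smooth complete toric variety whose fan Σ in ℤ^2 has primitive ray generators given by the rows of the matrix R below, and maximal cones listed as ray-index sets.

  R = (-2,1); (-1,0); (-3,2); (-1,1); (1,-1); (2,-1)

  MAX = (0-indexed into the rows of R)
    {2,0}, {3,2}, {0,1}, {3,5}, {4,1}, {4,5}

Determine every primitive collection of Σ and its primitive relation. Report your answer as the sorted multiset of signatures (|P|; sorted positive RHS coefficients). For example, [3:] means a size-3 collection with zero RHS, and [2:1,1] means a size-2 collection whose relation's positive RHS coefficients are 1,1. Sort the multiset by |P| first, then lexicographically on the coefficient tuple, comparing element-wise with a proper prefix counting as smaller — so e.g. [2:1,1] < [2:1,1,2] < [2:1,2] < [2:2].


Minimal non-faces — 9 found among 6 rays, 6 max cones:

  P={0,5}:  v_{0} + v_{5} = 0 — sig = [2:]
  P={3,4}:  v_{3} + v_{4} = 0 — sig = [2:]
  P={0,3}:  v_{0} + v_{3} = v_{2} — sig = [2:1]
  P={0,4}:  v_{0} + v_{4} = v_{1} — sig = [2:1]
  P={1,3}:  v_{1} + v_{3} = v_{0} — sig = [2:1]
  P={1,5}:  v_{1} + v_{5} = v_{4} — sig = [2:1]
  P={2,4}:  v_{2} + v_{4} = v_{0} — sig = [2:1]
  P={2,5}:  v_{2} + v_{5} = v_{3} — sig = [2:1]
  P={1,2}:  v_{1} + v_{2} = 2·v_{0} — sig = [2:2]

Signatures (|P|; sorted positive RHS coefficients), sorted:
[[2:], [2:], [2:1], [2:1], [2:1], [2:1], [2:1], [2:1], [2:2]]


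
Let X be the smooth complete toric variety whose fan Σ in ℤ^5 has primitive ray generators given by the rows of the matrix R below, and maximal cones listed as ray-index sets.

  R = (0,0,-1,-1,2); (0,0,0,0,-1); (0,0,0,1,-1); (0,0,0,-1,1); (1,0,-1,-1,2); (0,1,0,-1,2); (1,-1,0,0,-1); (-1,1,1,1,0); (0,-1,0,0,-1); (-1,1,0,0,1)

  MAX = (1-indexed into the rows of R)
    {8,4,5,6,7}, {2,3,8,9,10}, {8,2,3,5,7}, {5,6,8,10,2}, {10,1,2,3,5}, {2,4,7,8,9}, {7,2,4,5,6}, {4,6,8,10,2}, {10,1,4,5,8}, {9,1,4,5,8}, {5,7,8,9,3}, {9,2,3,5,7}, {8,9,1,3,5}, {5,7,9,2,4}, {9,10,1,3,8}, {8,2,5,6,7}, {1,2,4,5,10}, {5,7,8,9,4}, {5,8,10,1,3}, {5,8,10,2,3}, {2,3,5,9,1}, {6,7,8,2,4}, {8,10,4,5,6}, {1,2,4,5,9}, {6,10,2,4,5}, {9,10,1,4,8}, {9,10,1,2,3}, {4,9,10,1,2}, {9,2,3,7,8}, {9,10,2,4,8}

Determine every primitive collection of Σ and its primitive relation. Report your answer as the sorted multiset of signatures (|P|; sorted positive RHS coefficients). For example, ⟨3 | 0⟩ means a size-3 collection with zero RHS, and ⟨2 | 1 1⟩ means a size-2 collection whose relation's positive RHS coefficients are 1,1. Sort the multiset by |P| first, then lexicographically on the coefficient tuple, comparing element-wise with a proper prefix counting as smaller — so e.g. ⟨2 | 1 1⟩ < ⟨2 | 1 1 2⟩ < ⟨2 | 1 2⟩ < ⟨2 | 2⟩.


Minimal non-faces — 10 found among 10 rays, 30 max cones:

  • {3,4}:  v_{3} + v_{4} = 0 — sig = ⟨2 | 0⟩
  • {7,10}:  v_{7} + v_{10} = 0 — sig = ⟨2 | 0⟩
  • {6,9}:  v_{6} + v_{9} = v_{4} — sig = ⟨2 | 1⟩
  • {1,7}:  v_{1} + v_{7} = v_{5} + v_{9} — sig = ⟨2 | 1 1⟩
  • {1,6}:  v_{1} + v_{6} = v_{4} + v_{5} + v_{10} — sig = ⟨2 | 1 1 1⟩
  • {3,6}:  v_{3} + v_{6} = v_{2} + v_{5} + v_{8} — sig = ⟨2 | 1 1 1⟩
  • {1,2,8}:  v_{1} + v_{2} + v_{8} = v_{10} — sig = ⟨3 | 1⟩
  • {5,9,10}:  v_{5} + v_{9} + v_{10} = v_{1} — sig = ⟨3 | 1⟩
  • {2,5,8,9}:  v_{2} + v_{5} + v_{8} + v_{9} = 0 — sig = ⟨4 | 0⟩
  • {2,4,5,8}:  v_{2} + v_{4} + v_{5} + v_{8} = v_{6} — sig = ⟨4 | 1⟩

so the primitive-relation signature multiset is
[⟨2 | 0⟩, ⟨2 | 0⟩, ⟨2 | 1⟩, ⟨2 | 1 1⟩, ⟨2 | 1 1 1⟩, ⟨2 | 1 1 1⟩, ⟨3 | 1⟩, ⟨3 | 1⟩, ⟨4 | 0⟩, ⟨4 | 1⟩]


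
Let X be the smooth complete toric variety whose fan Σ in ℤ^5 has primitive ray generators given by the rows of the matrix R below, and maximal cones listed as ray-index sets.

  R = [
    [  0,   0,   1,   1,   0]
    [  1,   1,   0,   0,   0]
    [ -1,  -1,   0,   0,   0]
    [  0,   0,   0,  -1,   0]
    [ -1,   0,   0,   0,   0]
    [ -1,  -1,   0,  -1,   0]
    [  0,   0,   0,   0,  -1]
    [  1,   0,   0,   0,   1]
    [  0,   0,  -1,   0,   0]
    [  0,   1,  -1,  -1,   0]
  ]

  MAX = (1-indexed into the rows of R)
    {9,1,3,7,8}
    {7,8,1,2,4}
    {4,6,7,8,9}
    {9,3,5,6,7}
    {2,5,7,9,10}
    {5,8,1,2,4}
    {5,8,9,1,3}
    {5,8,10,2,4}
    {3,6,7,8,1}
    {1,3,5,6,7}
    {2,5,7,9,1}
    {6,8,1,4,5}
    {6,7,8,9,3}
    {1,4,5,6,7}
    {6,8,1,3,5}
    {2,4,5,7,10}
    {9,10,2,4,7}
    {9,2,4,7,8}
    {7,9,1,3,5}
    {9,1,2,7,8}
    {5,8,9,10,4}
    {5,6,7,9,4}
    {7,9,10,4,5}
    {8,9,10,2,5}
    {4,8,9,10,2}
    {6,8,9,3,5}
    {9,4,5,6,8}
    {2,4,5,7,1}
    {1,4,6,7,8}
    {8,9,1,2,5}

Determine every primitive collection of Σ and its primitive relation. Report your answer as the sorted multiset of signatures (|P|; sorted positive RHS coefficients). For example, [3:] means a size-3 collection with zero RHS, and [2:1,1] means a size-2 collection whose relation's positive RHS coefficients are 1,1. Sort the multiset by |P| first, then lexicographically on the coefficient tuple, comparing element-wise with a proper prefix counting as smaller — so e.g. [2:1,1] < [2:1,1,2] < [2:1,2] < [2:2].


Σ has 11 primitive collections:

  {2,3}:  v_{2} + v_{3} = 0 ; sig = [2:]
  {2,6}:  v_{2} + v_{6} = v_{4} ; sig = [2:1]
  {3,4}:  v_{3} + v_{4} = v_{6} ; sig = [2:1]
  {1,10}:  v_{1} + v_{10} = v_{2} + v_{5} ; sig = [2:1,1]
  {3,10}:  v_{3} + v_{10} = v_{4} + v_{5} + v_{9} ; sig = [2:1,1,1]
  {6,10}:  v_{6} + v_{10} = 2·v_{4} + v_{5} + v_{9} ; sig = [2:1,1,2]
  {1,4,9}:  v_{1} + v_{4} + v_{9} = 0 ; sig = [3:]
  {5,7,8}:  v_{5} + v_{7} + v_{8} = 0 ; sig = [3:]
  {1,6,9}:  v_{1} + v_{6} + v_{9} = v_{3} ; sig = [3:1]
  {7,8,10}:  v_{7} + v_{8} + v_{10} = v_{2} + v_{4} + v_{9} ; sig = [3:1,1,1]
  {2,4,5,9}:  v_{2} + v_{4} + v_{5} + v_{9} = v_{10} ; sig = [4:1]

Sorted signature multiset PRS(X):
[[2:], [2:1], [2:1], [2:1,1], [2:1,1,1], [2:1,1,2], [3:], [3:], [3:1], [3:1,1,1], [4:1]]


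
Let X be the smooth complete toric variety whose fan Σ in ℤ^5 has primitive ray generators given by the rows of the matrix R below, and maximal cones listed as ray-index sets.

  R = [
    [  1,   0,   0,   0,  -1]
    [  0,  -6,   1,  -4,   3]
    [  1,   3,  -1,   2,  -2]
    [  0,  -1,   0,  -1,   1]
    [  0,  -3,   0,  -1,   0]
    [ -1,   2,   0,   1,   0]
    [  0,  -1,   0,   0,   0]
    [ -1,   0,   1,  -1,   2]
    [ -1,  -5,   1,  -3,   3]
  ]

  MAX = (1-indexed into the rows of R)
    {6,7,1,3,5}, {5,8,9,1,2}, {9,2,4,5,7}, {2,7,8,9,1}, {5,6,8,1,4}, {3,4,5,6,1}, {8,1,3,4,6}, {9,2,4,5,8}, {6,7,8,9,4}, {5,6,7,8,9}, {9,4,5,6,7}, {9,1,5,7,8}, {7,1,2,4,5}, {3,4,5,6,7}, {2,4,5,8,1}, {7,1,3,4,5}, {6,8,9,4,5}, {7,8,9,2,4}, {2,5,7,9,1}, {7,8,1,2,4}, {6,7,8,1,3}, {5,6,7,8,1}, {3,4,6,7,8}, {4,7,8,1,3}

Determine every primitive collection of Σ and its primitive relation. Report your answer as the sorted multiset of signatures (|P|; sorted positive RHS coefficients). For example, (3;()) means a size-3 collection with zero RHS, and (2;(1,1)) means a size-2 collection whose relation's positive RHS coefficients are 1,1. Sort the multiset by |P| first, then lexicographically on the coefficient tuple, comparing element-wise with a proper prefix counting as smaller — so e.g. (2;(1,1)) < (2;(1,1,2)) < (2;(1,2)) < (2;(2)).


Δ(Σ) — 9 vertices, 9 min non-faces:

  {3,9}:  v_{3} + v_{9} = v_{4} + v_{7}  →  sig = (2;(1,1))
  {2,6}:  v_{2} + v_{6} = v_{4} + v_{5} + v_{8}  →  sig = (2;(1,1,1))
  {2,3}:  v_{2} + v_{3} = v_{1} + 2·v_{4} + v_{7}  →  sig = (2;(1,1,2))
  {3,5,8}:  v_{3} + v_{5} + v_{8} = 0  →  sig = (3;())
  {1,4,9}:  v_{1} + v_{4} + v_{9} = v_{2}  →  sig = (3;(1))
  {1,6,9}:  v_{1} + v_{6} + v_{9} = v_{5} + v_{8}  →  sig = (3;(1,1))
  {1,4,6,7}:  v_{1} + v_{4} + v_{6} + v_{7} = 0  →  sig = (4;())
  {4,5,7,8}:  v_{4} + v_{5} + v_{7} + v_{8} = v_{9}  →  sig = (4;(1))
  {2,5,7,8}:  v_{2} + v_{5} + v_{7} + v_{8} = v_{1} + 2·v_{9}  →  sig = (4;(1,2))

Sorted signature multiset PRS(X):
[(2;(1,1)), (2;(1,1,1)), (2;(1,1,2)), (3;()), (3;(1)), (3;(1,1)), (4;()), (4;(1)), (4;(1,2))]


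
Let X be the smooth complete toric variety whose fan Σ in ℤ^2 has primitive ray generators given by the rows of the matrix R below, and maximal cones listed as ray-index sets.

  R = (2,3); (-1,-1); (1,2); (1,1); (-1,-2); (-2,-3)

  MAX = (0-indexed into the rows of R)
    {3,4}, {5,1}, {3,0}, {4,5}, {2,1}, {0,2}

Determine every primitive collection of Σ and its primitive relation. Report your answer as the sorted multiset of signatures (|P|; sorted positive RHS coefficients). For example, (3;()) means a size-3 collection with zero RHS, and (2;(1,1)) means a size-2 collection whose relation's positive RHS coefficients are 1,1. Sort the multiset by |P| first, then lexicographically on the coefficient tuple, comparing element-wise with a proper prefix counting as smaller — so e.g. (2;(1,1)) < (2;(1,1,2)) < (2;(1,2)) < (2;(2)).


9 collections generate NE(X_Σ); each relation:

  P={0,5}:  v_{0} + v_{5} = 0  so sig = (2;())
  P={1,3}:  v_{1} + v_{3} = 0  so sig = (2;())
  P={2,4}:  v_{2} + v_{4} = 0  so sig = (2;())
  P={0,1}:  v_{0} + v_{1} = v_{2}  so sig = (2;(1))
  P={0,4}:  v_{0} + v_{4} = v_{3}  so sig = (2;(1))
  P={1,4}:  v_{1} + v_{4} = v_{5}  so sig = (2;(1))
  P={2,3}:  v_{2} + v_{3} = v_{0}  so sig = (2;(1))
  P={2,5}:  v_{2} + v_{5} = v_{1}  so sig = (2;(1))
  P={3,5}:  v_{3} + v_{5} = v_{4}  so sig = (2;(1))

so the primitive-relation signature multiset is
{ (2;()) ×3,  (2;(1)) ×6 }


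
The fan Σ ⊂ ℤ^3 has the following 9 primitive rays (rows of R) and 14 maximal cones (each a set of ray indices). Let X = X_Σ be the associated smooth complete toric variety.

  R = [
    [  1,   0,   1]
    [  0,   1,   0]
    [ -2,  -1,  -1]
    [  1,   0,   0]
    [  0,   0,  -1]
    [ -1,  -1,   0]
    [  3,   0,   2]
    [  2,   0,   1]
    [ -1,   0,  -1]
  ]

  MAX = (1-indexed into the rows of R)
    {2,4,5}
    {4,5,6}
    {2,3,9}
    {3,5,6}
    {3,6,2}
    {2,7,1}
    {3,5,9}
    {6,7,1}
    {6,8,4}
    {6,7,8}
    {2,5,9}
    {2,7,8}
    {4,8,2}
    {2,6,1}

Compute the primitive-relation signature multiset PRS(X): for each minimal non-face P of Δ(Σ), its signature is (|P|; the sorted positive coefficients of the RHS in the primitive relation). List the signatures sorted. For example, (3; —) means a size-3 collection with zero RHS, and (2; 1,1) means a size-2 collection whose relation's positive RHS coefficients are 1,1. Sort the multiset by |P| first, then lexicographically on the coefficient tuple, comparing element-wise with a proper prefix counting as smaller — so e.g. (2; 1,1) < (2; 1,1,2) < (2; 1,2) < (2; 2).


|primitive collections| = 20. Relations:

  P={1,9}:  v_{1} + v_{9} = 0  so sig = (2; —)
  P={1,3}:  v_{1} + v_{3} = v_{6}  so sig = (2; 1)
  P={1,4}:  v_{1} + v_{4} = v_{8}  so sig = (2; 1)
  P={1,5}:  v_{1} + v_{5} = v_{4}  so sig = (2; 1)
  P={1,8}:  v_{1} + v_{8} = v_{7}  so sig = (2; 1)
  P={4,9}:  v_{4} + v_{9} = v_{5}  so sig = (2; 1)
  P={6,9}:  v_{6} + v_{9} = v_{3}  so sig = (2; 1)
  P={7,9}:  v_{7} + v_{9} = v_{8}  so sig = (2; 1)
  P={8,9}:  v_{8} + v_{9} = v_{4}  so sig = (2; 1)
  P={3,4}:  v_{3} + v_{4} = v_{5} + v_{6}  so sig = (2; 1,1)
  P={3,7}:  v_{3} + v_{7} = v_{6} + v_{8}  so sig = (2; 1,1)
  P={3,8}:  v_{3} + v_{8} = v_{4} + v_{6}  so sig = (2; 1,1)
  P={5,7}:  v_{5} + v_{7} = v_{4} + v_{8}  so sig = (2; 1,1)
  P={4,7}:  v_{4} + v_{7} = 2·v_{8}  so sig = (2; 2)
  P={5,8}:  v_{5} + v_{8} = 2·v_{4}  so sig = (2; 2)
  P={2,4,6}:  v_{2} + v_{4} + v_{6} = 0  so sig = (3; —)
  P={2,5,6}:  v_{2} + v_{5} + v_{6} = v_{9}  so sig = (3; 1)
  P={2,6,8}:  v_{2} + v_{6} + v_{8} = v_{1}  so sig = (3; 1)
  P={2,3,5}:  v_{2} + v_{3} + v_{5} = 2·v_{9}  so sig = (3; 2)
  P={2,6,7}:  v_{2} + v_{6} + v_{7} = 2·v_{1}  so sig = (3; 2)

Signatures (|P|; sorted positive RHS coefficients), sorted:
[(2; —), (2; 1), (2; 1), (2; 1), (2; 1), (2; 1), (2; 1), (2; 1), (2; 1), (2; 1,1), (2; 1,1), (2; 1,1), (2; 1,1), (2; 2), (2; 2), (3; —), (3; 1), (3; 1), (3; 2), (3; 2)]


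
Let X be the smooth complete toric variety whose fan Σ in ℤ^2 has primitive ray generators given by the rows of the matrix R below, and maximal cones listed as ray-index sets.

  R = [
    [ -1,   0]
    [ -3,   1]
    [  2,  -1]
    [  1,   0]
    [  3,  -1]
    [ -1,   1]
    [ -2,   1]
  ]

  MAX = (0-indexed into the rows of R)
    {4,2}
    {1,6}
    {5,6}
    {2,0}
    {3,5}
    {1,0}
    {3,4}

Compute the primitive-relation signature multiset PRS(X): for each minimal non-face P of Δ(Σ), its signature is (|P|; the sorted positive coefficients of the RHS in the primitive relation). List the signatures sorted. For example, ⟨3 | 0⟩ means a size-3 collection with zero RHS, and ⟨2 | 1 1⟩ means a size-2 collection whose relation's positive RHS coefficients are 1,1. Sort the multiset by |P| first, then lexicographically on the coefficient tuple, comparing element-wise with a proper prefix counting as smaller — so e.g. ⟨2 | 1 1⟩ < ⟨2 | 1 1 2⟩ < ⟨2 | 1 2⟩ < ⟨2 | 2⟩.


|primitive collections| = 14. Relations:

  P = {0,3}:  v_{0} + v_{3} = 0  so sig = ⟨2 | 0⟩
  P = {1,4}:  v_{1} + v_{4} = 0  so sig = ⟨2 | 0⟩
  P = {2,6}:  v_{2} + v_{6} = 0  so sig = ⟨2 | 0⟩
  P = {0,4}:  v_{0} + v_{4} = v_{2}  so sig = ⟨2 | 1⟩
  P = {0,5}:  v_{0} + v_{5} = v_{6}  so sig = ⟨2 | 1⟩
  P = {0,6}:  v_{0} + v_{6} = v_{1}  so sig = ⟨2 | 1⟩
  P = {1,2}:  v_{1} + v_{2} = v_{0}  so sig = ⟨2 | 1⟩
  P = {1,3}:  v_{1} + v_{3} = v_{6}  so sig = ⟨2 | 1⟩
  P = {2,3}:  v_{2} + v_{3} = v_{4}  so sig = ⟨2 | 1⟩
  P = {2,5}:  v_{2} + v_{5} = v_{3}  so sig = ⟨2 | 1⟩
  P = {3,6}:  v_{3} + v_{6} = v_{5}  so sig = ⟨2 | 1⟩
  P = {4,6}:  v_{4} + v_{6} = v_{3}  so sig = ⟨2 | 1⟩
  P = {1,5}:  v_{1} + v_{5} = 2·v_{6}  so sig = ⟨2 | 2⟩
  P = {4,5}:  v_{4} + v_{5} = 2·v_{3}  so sig = ⟨2 | 2⟩

Signatures (|P|; sorted positive RHS coefficients), sorted:
    ⟨2 | 0⟩
    ⟨2 | 0⟩
    ⟨2 | 0⟩
    ⟨2 | 1⟩
    ⟨2 | 1⟩
    ⟨2 | 1⟩
    ⟨2 | 1⟩
    ⟨2 | 1⟩
    ⟨2 | 1⟩
    ⟨2 | 1⟩
    ⟨2 | 1⟩
    ⟨2 | 1⟩
    ⟨2 | 2⟩
    ⟨2 | 2⟩


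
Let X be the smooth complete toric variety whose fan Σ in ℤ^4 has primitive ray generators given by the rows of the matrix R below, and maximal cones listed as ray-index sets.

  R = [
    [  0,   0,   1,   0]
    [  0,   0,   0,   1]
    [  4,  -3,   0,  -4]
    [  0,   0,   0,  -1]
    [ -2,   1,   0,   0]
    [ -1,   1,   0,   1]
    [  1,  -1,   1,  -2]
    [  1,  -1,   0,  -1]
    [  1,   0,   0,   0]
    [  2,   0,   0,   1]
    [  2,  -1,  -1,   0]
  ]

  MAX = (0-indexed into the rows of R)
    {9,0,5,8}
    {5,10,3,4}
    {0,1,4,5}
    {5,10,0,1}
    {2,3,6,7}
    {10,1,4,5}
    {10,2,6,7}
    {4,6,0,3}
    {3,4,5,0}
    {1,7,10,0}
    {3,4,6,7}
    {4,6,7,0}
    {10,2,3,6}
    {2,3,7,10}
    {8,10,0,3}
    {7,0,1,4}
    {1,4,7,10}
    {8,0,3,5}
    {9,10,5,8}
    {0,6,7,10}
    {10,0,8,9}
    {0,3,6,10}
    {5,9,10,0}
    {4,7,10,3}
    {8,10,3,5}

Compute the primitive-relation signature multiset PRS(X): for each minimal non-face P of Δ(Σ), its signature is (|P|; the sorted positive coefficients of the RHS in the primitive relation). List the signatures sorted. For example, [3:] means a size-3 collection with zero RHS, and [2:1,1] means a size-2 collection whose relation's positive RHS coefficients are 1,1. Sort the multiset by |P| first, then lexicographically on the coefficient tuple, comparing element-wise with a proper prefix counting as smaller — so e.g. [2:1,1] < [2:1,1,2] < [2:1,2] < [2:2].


The 25 primitive collections of Σ (r=11, n=4):

  P = {1,3}:  v_{1} + v_{3} = 0  ⇒ sig = [2:]
  P = {5,7}:  v_{5} + v_{7} = 0  ⇒ sig = [2:]
  P = {1,6}:  v_{1} + v_{6} = v_{0} + v_{7}  ⇒ sig = [2:1,1]
  P = {4,8}:  v_{4} + v_{8} = v_{3} + v_{5}  ⇒ sig = [2:1,1]
  P = {4,9}:  v_{4} + v_{9} = v_{5} + v_{8}  ⇒ sig = [2:1,1]
  P = {5,6}:  v_{5} + v_{6} = v_{0} + v_{3}  ⇒ sig = [2:1,1]
  P = {1,2}:  v_{1} + v_{2} = v_{6} + v_{7} + v_{10}  ⇒ sig = [2:1,1,1]
  P = {1,8}:  v_{1} + v_{8} = v_{0} + v_{5} + v_{10}  ⇒ sig = [2:1,1,1]
  P = {2,5}:  v_{2} + v_{5} = v_{3} + v_{6} + v_{10}  ⇒ sig = [2:1,1,1]
  P = {7,8}:  v_{7} + v_{8} = v_{0} + v_{3} + v_{10}  ⇒ sig = [2:1,1,1]
  P = {7,9}:  v_{7} + v_{9} = v_{0} + v_{8} + v_{10}  ⇒ sig = [2:1,1,1]
  P = {6,9}:  v_{6} + v_{9} = 2·v_{0} + v_{3} + v_{8} + v_{10}  ⇒ sig = [2:1,1,1,2]
  P = {2,8}:  v_{2} + v_{8} = v_{0} + 2·v_{3} + v_{6} + 2·v_{10}  ⇒ sig = [2:1,1,2,2]
  P = {0,2}:  v_{0} + v_{2} = 2·v_{6} + v_{10}  ⇒ sig = [2:1,2]
  P = {6,8}:  v_{6} + v_{8} = 2·v_{0} + 2·v_{3} + v_{10}  ⇒ sig = [2:1,2,2]
  P = {3,9}:  v_{3} + v_{9} = 2·v_{8}  ⇒ sig = [2:2]
  P = {2,4}:  v_{2} + v_{4} = 2·v_{3} + 2·v_{7}  ⇒ sig = [2:2,2]
  P = {1,9}:  v_{1} + v_{9} = 2·v_{0} + 2·v_{5} + 2·v_{10}  ⇒ sig = [2:2,2,2]
  P = {2,9}:  v_{2} + v_{9} = 3·v_{0} + 3·v_{3} + 3·v_{10}  ⇒ sig = [2:3,3,3]
  P = {0,4,10}:  v_{0} + v_{4} + v_{10} = 0  ⇒ sig = [3:]
  P = {0,3,7}:  v_{0} + v_{3} + v_{7} = v_{6}  ⇒ sig = [3:1]
  P = {4,6,10}:  v_{4} + v_{6} + v_{10} = v_{3} + v_{7}  ⇒ sig = [3:1,1]
  P = {0,3,5,10}:  v_{0} + v_{3} + v_{5} + v_{10} = v_{8}  ⇒ sig = [4:1]
  P = {0,5,8,10}:  v_{0} + v_{5} + v_{8} + v_{10} = v_{9}  ⇒ sig = [4:1]
  P = {3,6,7,10}:  v_{3} + v_{6} + v_{7} + v_{10} = v_{2}  ⇒ sig = [4:1]

Signatures (|P|; sorted positive RHS coefficients), sorted:
    |P|=2: 19 collections, coeffs (), (), (1,1), (1,1), (1,1), (1,1), (1,1,1), (1,1,1), (1,1,1), (1,1,1), (1,1,1), (1,1,1,2), (1,1,2,2), (1,2), (1,2,2), (2), (2,2), (2,2,2), (3,3,3)
    |P|=3: 3 collections, coeffs (), (1), (1,1)
    |P|=4: 3 collections, coeffs (1), (1), (1)


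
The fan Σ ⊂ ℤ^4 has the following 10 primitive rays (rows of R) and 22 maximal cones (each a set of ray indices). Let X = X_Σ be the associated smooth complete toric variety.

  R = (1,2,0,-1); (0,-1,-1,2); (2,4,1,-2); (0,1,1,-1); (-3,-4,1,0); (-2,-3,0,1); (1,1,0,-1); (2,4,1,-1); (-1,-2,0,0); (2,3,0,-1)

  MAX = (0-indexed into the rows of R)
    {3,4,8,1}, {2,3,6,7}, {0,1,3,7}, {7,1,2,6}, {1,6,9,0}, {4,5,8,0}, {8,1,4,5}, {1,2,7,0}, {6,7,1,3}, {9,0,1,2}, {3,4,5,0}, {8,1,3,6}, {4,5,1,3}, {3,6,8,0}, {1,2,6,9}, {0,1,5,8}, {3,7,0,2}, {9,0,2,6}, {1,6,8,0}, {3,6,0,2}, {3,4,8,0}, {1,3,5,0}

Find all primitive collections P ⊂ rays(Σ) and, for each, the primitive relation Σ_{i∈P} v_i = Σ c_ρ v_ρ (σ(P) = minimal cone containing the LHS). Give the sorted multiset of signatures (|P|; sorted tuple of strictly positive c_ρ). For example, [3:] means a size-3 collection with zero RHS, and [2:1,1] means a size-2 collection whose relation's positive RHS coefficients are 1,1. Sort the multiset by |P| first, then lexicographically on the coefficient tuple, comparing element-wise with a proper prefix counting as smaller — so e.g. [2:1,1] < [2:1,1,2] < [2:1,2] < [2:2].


20 minimal non-faces of Δ(Σ) (on 10 rays):

  P = {5,9}:  v_{5} + v_{9} = 0 — sig = [2:]
  P = {2,5}:  v_{2} + v_{5} = v_{3} — sig = [2:1]
  P = {3,9}:  v_{3} + v_{9} = v_{2} — sig = [2:1]
  P = {5,6}:  v_{5} + v_{6} = v_{8} — sig = [2:1]
  P = {8,9}:  v_{8} + v_{9} = v_{6} — sig = [2:1]
  P = {2,8}:  v_{2} + v_{8} = v_{3} + v_{6} — sig = [2:1,1]
  P = {4,9}:  v_{4} + v_{9} = v_{3} + v_{8} — sig = [2:1,1]
  P = {7,8}:  v_{7} + v_{8} = v_{1} + 2·v_{3} + v_{6} — sig = [2:1,1,2]
  P = {4,7}:  v_{4} + v_{7} = v_{1} + 3·v_{3} + v_{8} — sig = [2:1,1,3]
  P = {2,4}:  v_{2} + v_{4} = 2·v_{3} + v_{8} — sig = [2:1,2]
  P = {4,6}:  v_{4} + v_{6} = v_{3} + 2·v_{8} — sig = [2:1,2]
  P = {5,7}:  v_{5} + v_{7} = v_{1} + 2·v_{3} — sig = [2:1,2]
  P = {7,9}:  v_{7} + v_{9} = v_{1} + 2·v_{2} — sig = [2:1,2]
  P = {0,1,4}:  v_{0} + v_{1} + v_{4} = v_{5} — sig = [3:1]
  P = {1,2,3}:  v_{1} + v_{2} + v_{3} = v_{7} — sig = [3:1]
  P = {3,5,8}:  v_{3} + v_{5} + v_{8} = v_{4} — sig = [3:1]
  P = {0,6,7}:  v_{0} + v_{6} + v_{7} = v_{2} + v_{9} — sig = [3:1,1]
  P = {0,1,3,8}:  v_{0} + v_{1} + v_{3} + v_{8} = 0 — sig = [4:]
  P = {0,1,3,6}:  v_{0} + v_{1} + v_{3} + v_{6} = v_{9} — sig = [4:1]
  P = {0,1,2,6}:  v_{0} + v_{1} + v_{2} + v_{6} = 2·v_{9} — sig = [4:2]

Sorted signature multiset PRS(X):
    [2:]
    [2:1]
    [2:1]
    [2:1]
    [2:1]
    [2:1,1]
    [2:1,1]
    [2:1,1,2]
    [2:1,1,3]
    [2:1,2]
    [2:1,2]
    [2:1,2]
    [2:1,2]
    [3:1]
    [3:1]
    [3:1]
    [3:1,1]
    [4:]
    [4:1]
    [4:2]


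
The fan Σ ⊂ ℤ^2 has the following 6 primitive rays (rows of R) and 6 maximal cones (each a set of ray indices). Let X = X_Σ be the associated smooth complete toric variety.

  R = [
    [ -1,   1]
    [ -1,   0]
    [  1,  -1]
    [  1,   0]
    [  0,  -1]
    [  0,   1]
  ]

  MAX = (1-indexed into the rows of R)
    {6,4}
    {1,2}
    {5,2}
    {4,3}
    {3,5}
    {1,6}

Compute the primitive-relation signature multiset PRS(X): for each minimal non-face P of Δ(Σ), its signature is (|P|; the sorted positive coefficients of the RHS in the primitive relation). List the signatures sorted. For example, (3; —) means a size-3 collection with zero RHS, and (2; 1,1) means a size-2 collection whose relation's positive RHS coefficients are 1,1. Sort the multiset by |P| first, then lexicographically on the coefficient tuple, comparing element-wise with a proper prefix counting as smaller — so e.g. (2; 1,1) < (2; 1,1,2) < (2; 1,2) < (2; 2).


Minimal non-faces — 9 found among 6 rays, 6 max cones:

  P = {1,3}:  v_{1} + v_{3} = 0  ⟹  sig = (2; —)
  P = {2,4}:  v_{2} + v_{4} = 0  ⟹  sig = (2; —)
  P = {5,6}:  v_{5} + v_{6} = 0  ⟹  sig = (2; —)
  P = {1,4}:  v_{1} + v_{4} = v_{6}  ⟹  sig = (2; 1)
  P = {1,5}:  v_{1} + v_{5} = v_{2}  ⟹  sig = (2; 1)
  P = {2,3}:  v_{2} + v_{3} = v_{5}  ⟹  sig = (2; 1)
  P = {2,6}:  v_{2} + v_{6} = v_{1}  ⟹  sig = (2; 1)
  P = {3,6}:  v_{3} + v_{6} = v_{4}  ⟹  sig = (2; 1)
  P = {4,5}:  v_{4} + v_{5} = v_{3}  ⟹  sig = (2; 1)

Hence PRS(X_Σ) =
{ (2; —) ×3,  (2; 1) ×6 }


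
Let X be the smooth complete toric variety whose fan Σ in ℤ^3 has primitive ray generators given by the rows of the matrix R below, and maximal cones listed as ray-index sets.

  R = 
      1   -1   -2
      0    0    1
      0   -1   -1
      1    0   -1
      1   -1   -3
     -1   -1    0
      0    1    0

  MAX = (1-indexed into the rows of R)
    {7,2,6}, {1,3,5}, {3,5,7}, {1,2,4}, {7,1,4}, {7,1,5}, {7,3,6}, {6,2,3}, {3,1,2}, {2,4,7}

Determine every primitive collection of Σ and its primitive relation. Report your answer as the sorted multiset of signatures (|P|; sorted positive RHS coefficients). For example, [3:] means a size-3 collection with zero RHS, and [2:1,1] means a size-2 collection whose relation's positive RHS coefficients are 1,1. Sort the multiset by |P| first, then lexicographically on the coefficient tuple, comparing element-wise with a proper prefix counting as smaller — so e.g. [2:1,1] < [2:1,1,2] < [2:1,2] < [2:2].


9 collections generate NE(X_Σ); each relation:

  {2,5}:  v_{2} + v_{5} = v_{1} ; sig = [2:1]
  {3,4}:  v_{3} + v_{4} = v_{1} ; sig = [2:1]
  {4,6}:  v_{4} + v_{6} = v_{3} ; sig = [2:1]
  {4,5}:  v_{4} + v_{5} = 2·v_{1} + v_{7} ; sig = [2:1,2]
  {5,6}:  v_{5} + v_{6} = 3·v_{3} + v_{7} ; sig = [2:1,3]
  {1,6}:  v_{1} + v_{6} = 2·v_{3} ; sig = [2:2]
  {2,3,7}:  v_{2} + v_{3} + v_{7} = 0 ; sig = [3:]
  {1,2,7}:  v_{1} + v_{2} + v_{7} = v_{4} ; sig = [3:1]
  {1,3,7}:  v_{1} + v_{3} + v_{7} = v_{5} ; sig = [3:1]

Signatures (|P|; sorted positive RHS coefficients), sorted:
{ [2:1] ×3,  [2:1,2],  [2:1,3],  [2:2],  [3:],  [3:1] ×2 }


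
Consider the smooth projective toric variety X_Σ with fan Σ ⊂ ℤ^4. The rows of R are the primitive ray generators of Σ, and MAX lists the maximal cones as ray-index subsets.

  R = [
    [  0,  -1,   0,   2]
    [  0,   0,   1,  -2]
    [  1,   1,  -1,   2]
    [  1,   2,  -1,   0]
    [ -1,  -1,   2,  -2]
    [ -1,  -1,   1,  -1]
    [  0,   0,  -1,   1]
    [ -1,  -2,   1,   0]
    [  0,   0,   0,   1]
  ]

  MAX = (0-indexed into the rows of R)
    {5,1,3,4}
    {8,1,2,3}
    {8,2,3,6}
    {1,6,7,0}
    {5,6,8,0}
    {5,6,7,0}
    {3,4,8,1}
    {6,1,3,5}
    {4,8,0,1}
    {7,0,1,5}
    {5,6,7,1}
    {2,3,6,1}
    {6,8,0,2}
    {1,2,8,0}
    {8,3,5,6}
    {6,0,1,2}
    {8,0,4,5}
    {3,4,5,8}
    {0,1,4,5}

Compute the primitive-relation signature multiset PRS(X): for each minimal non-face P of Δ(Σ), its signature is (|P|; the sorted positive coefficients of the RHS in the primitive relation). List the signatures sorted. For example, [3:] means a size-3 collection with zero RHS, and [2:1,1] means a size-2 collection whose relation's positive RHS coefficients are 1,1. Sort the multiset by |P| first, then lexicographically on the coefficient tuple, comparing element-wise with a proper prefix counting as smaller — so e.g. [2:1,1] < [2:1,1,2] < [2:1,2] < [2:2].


Σ has 11 primitive collections:

  P = {3,7}:  v_{3} + v_{7} = 0 — sig = [2:]
  P = {0,3}:  v_{0} + v_{3} = v_{2} — sig = [2:1]
  P = {2,5}:  v_{2} + v_{5} = v_{8} — sig = [2:1]
  P = {2,7}:  v_{2} + v_{7} = v_{0} — sig = [2:1]
  P = {4,6}:  v_{4} + v_{6} = v_{5} — sig = [2:1]
  P = {7,8}:  v_{7} + v_{8} = v_{0} + v_{5} — sig = [2:1,1]
  P = {4,7}:  v_{4} + v_{7} = v_{0} + v_{1} + 2·v_{5} — sig = [2:1,1,2]
  P = {2,4}:  v_{2} + v_{4} = v_{1} + 2·v_{8} — sig = [2:1,2]
  P = {1,6,8}:  v_{1} + v_{6} + v_{8} = 0 — sig = [3:]
  P = {1,5,8}:  v_{1} + v_{5} + v_{8} = v_{4} — sig = [3:1]
  P = {0,1,5,6}:  v_{0} + v_{1} + v_{5} + v_{6} = v_{7} — sig = [4:1]

Sorted signature multiset PRS(X):
[[2:], [2:1], [2:1], [2:1], [2:1], [2:1,1], [2:1,1,2], [2:1,2], [3:], [3:1], [4:1]]


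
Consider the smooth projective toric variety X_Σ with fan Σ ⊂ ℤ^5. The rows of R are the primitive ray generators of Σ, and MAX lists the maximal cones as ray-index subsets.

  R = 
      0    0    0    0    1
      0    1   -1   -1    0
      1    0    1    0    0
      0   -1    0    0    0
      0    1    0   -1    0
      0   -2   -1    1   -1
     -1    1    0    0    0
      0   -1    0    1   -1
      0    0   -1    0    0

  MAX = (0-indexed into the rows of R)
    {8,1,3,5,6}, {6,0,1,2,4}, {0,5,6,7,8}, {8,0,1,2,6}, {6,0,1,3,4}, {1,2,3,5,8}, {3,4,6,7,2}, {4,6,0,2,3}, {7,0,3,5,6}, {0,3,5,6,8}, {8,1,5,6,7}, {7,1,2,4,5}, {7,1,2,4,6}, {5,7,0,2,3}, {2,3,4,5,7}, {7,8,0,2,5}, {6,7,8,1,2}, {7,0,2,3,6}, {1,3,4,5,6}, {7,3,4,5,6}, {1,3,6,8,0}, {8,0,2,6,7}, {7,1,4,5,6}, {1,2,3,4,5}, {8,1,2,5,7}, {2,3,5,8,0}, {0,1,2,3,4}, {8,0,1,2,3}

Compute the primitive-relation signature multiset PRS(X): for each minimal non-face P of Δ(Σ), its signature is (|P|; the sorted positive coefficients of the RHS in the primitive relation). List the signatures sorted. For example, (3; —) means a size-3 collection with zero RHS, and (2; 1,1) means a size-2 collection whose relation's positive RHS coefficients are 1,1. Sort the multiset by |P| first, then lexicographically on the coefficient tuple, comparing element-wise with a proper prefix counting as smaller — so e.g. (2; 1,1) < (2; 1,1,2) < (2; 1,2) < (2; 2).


The 10 primitive collections of Σ (r=9, n=5):

  {4,8}:  v_{4} + v_{8} = v_{1}  so sig = (2; 1)
  {0,4,7}:  v_{0} + v_{4} + v_{7} = 0  so sig = (3; —)
  {0,1,7}:  v_{0} + v_{1} + v_{7} = v_{8}  so sig = (3; 1)
  {2,5,6}:  v_{2} + v_{5} + v_{6} = v_{7}  so sig = (3; 1)
  {3,7,8}:  v_{3} + v_{7} + v_{8} = v_{5}  so sig = (3; 1)
  {0,4,5}:  v_{0} + v_{4} + v_{5} = v_{3} + v_{8}  so sig = (3; 1,1)
  {1,3,7}:  v_{1} + v_{3} + v_{7} = v_{4} + v_{5}  so sig = (3; 1,1)
  {0,1,5}:  v_{0} + v_{1} + v_{5} = v_{3} + 2·v_{8}  so sig = (3; 1,2)
  {2,3,6,8}:  v_{2} + v_{3} + v_{6} + v_{8} = 0  so sig = (4; —)
  {1,2,3,6}:  v_{1} + v_{2} + v_{3} + v_{6} = v_{4}  so sig = (4; 1)

Sorted signature multiset PRS(X):
{ (2; 1),  (3; —),  (3; 1) ×3,  (3; 1,1) ×2,  (3; 1,2),  (4; —),  (4; 1) }


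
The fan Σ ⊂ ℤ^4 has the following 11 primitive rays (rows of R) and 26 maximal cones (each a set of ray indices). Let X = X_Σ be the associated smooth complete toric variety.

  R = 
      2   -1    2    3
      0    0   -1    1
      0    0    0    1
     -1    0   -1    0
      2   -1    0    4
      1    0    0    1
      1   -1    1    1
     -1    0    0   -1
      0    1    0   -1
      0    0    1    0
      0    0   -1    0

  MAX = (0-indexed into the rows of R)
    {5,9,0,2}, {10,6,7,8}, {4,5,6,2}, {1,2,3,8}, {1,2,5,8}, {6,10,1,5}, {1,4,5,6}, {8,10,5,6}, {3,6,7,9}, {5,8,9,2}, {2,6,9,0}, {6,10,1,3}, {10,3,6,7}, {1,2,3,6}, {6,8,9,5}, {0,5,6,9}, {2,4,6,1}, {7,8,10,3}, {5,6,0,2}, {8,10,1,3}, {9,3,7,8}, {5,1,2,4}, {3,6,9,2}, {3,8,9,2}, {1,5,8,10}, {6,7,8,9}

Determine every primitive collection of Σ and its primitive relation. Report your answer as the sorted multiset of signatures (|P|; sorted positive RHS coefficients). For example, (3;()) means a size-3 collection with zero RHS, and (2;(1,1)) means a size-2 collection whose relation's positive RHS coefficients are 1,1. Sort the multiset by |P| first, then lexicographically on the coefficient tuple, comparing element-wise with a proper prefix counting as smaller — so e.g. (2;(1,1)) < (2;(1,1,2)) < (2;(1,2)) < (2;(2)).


The 23 primitive collections of Σ (r=11, n=4):

  • {5,7}:  v_{5} + v_{7} = 0 ; sig = (2;())
  • {9,10}:  v_{9} + v_{10} = 0 ; sig = (2;())
  • {1,7}:  v_{1} + v_{7} = v_{3} ; sig = (2;(1))
  • {1,9}:  v_{1} + v_{9} = v_{2} ; sig = (2;(1))
  • {2,10}:  v_{2} + v_{10} = v_{1} ; sig = (2;(1))
  • {3,5}:  v_{3} + v_{5} = v_{1} ; sig = (2;(1))
  • {2,7}:  v_{2} + v_{7} = v_{3} + v_{9} ; sig = (2;(1,1))
  • {0,7}:  v_{0} + v_{7} = v_{2} + v_{6} + v_{9} ; sig = (2;(1,1,1))
  • {0,10}:  v_{0} + v_{10} = v_{2} + v_{5} + v_{6} ; sig = (2;(1,1,1))
  • {4,7}:  v_{4} + v_{7} = v_{1} + v_{2} + v_{6} ; sig = (2;(1,1,1))
  • {0,1}:  v_{0} + v_{1} = 2·v_{2} + v_{5} + v_{6} ; sig = (2;(1,1,2))
  • {3,4}:  v_{3} + v_{4} = 2·v_{1} + v_{2} + v_{6} ; sig = (2;(1,1,2))
  • {4,9}:  v_{4} + v_{9} = 2·v_{2} + v_{5} + v_{6} ; sig = (2;(1,1,2))
  • {4,10}:  v_{4} + v_{10} = 2·v_{1} + v_{5} + v_{6} ; sig = (2;(1,1,2))
  • {0,3}:  v_{0} + v_{3} = 2·v_{2} + v_{6} ; sig = (2;(1,2))
  • {4,8}:  v_{4} + v_{8} = v_{2} + 2·v_{5} ; sig = (2;(1,2))
  • {0,8}:  v_{0} + v_{8} = 2·v_{5} + 2·v_{9} ; sig = (2;(2,2))
  • {0,4}:  v_{0} + v_{4} = 3·v_{2} + 2·v_{5} + 2·v_{6} ; sig = (2;(2,2,3))
  • {3,6,8}:  v_{3} + v_{6} + v_{8} = 0 ; sig = (3;())
  • {1,6,8}:  v_{1} + v_{6} + v_{8} = v_{5} ; sig = (3;(1))
  • {2,6,8}:  v_{2} + v_{6} + v_{8} = v_{5} + v_{9} ; sig = (3;(1,1))
  • {1,2,5,6}:  v_{1} + v_{2} + v_{5} + v_{6} = v_{4} ; sig = (4;(1))
  • {2,5,6,9}:  v_{2} + v_{5} + v_{6} + v_{9} = v_{0} ; sig = (4;(1))

Hence PRS(X_Σ) =
{ (2;()) ×2,  (2;(1)) ×4,  (2;(1,1)),  (2;(1,1,1)) ×3,  (2;(1,1,2)) ×4,  (2;(1,2)) ×2,  (2;(2,2)),  (2;(2,2,3)),  (3;()),  (3;(1)),  (3;(1,1)),  (4;(1)) ×2 }


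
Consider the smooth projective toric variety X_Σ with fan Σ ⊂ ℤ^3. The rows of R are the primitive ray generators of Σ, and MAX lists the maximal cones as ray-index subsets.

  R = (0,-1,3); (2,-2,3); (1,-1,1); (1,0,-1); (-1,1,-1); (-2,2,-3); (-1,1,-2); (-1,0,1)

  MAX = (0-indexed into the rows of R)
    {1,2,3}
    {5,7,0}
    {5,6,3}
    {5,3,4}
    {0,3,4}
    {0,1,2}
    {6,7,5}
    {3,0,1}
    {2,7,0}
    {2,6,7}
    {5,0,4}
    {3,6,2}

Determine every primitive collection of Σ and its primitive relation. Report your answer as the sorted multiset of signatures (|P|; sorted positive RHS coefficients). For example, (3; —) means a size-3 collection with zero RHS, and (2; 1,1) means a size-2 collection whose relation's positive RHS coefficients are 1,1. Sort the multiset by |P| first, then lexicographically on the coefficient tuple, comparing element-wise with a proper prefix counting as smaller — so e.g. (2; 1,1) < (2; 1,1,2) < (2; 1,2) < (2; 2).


12 collections generate NE(X_Σ); each relation:

  • {1,5}:  v_{1} + v_{5} = 0 ; sig = (2; —)
  • {2,4}:  v_{2} + v_{4} = 0 ; sig = (2; —)
  • {3,7}:  v_{3} + v_{7} = 0 ; sig = (2; —)
  • {0,6}:  v_{0} + v_{6} = v_{7} ; sig = (2; 1)
  • {1,6}:  v_{1} + v_{6} = v_{2} ; sig = (2; 1)
  • {2,5}:  v_{2} + v_{5} = v_{6} ; sig = (2; 1)
  • {4,6}:  v_{4} + v_{6} = v_{5} ; sig = (2; 1)
  • {1,4}:  v_{1} + v_{4} = v_{0} + v_{3} ; sig = (2; 1,1)
  • {1,7}:  v_{1} + v_{7} = v_{0} + v_{2} ; sig = (2; 1,1)
  • {4,7}:  v_{4} + v_{7} = v_{0} + v_{5} ; sig = (2; 1,1)
  • {0,2,3}:  v_{0} + v_{2} + v_{3} = v_{1} ; sig = (3; 1)
  • {0,3,5}:  v_{0} + v_{3} + v_{5} = v_{4} ; sig = (3; 1)

Sorted signature multiset PRS(X):
    |P|=2: 10 collections, coeffs (), (), (), (1), (1), (1), (1), (1,1), (1,1), (1,1)
    |P|=3: 2 collections, coeffs (1), (1)


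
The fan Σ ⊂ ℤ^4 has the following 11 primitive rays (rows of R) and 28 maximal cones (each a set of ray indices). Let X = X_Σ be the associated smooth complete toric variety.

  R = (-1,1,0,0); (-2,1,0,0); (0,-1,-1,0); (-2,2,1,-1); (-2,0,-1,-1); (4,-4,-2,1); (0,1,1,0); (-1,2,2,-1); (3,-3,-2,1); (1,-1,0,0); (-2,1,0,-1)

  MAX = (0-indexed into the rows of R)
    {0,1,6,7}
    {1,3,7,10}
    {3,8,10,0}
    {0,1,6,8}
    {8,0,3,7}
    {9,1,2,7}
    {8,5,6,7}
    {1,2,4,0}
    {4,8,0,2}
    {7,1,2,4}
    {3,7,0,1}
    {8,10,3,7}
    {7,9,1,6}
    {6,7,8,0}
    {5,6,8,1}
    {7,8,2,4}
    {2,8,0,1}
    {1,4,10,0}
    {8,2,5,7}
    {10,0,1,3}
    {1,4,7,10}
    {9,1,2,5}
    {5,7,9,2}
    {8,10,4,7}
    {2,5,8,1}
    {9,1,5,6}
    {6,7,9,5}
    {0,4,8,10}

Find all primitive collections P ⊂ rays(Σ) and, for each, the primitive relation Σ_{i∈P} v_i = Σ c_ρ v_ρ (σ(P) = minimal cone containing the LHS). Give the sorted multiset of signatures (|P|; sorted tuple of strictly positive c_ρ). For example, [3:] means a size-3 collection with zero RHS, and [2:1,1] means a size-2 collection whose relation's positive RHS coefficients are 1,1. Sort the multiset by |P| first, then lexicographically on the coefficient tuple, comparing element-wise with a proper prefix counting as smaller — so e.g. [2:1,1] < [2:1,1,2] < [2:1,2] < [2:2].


Primitive collections (24):

  • {0,9}:  v_{0} + v_{9} = 0 ; sig = [2:]
  • {2,6}:  v_{2} + v_{6} = 0 ; sig = [2:]
  • {0,5}:  v_{0} + v_{5} = v_{8} ; sig = [2:1]
  • {2,3}:  v_{2} + v_{3} = v_{10} ; sig = [2:1]
  • {2,10}:  v_{2} + v_{10} = v_{4} ; sig = [2:1]
  • {4,6}:  v_{4} + v_{6} = v_{10} ; sig = [2:1]
  • {6,10}:  v_{6} + v_{10} = v_{3} ; sig = [2:1]
  • {8,9}:  v_{8} + v_{9} = v_{5} ; sig = [2:1]
  • {3,6}:  v_{3} + v_{6} = v_{0} + v_{7} ; sig = [2:1,1]
  • {3,9}:  v_{3} + v_{9} = v_{2} + v_{7} ; sig = [2:1,1]
  • {3,5}:  v_{3} + v_{5} = v_{2} + v_{7} + v_{8} ; sig = [2:1,1,1]
  • {5,10}:  v_{5} + v_{10} = 2·v_{2} + v_{7} + v_{8} ; sig = [2:1,1,2]
  • {4,5}:  v_{4} + v_{5} = 3·v_{2} + v_{7} + v_{8} ; sig = [2:1,1,3]
  • {9,10}:  v_{9} + v_{10} = 2·v_{2} + v_{7} ; sig = [2:1,2]
  • {4,9}:  v_{4} + v_{9} = 3·v_{2} + v_{7} ; sig = [2:1,3]
  • {3,4}:  v_{3} + v_{4} = 2·v_{10} ; sig = [2:2]
  • {1,7,8}:  v_{1} + v_{7} + v_{8} = 0 ; sig = [3:]
  • {0,2,7}:  v_{0} + v_{2} + v_{7} = v_{3} ; sig = [3:1]
  • {1,5,7}:  v_{1} + v_{5} + v_{7} = v_{9} ; sig = [3:1]
  • {0,4,7}:  v_{0} + v_{4} + v_{7} = v_{3} + v_{10} ; sig = [3:1,1]
  • {1,3,8}:  v_{1} + v_{3} + v_{8} = v_{0} + v_{2} ; sig = [3:1,1]
  • {1,8,10}:  v_{1} + v_{8} + v_{10} = v_{0} + 2·v_{2} ; sig = [3:1,2]
  • {1,4,8}:  v_{1} + v_{4} + v_{8} = v_{0} + 3·v_{2} ; sig = [3:1,3]
  • {0,7,10}:  v_{0} + v_{7} + v_{10} = 2·v_{3} ; sig = [3:2]

Signatures (|P|; sorted positive RHS coefficients), sorted:
[[2:], [2:], [2:1], [2:1], [2:1], [2:1], [2:1], [2:1], [2:1,1], [2:1,1], [2:1,1,1], [2:1,1,2], [2:1,1,3], [2:1,2], [2:1,3], [2:2], [3:], [3:1], [3:1], [3:1,1], [3:1,1], [3:1,2], [3:1,3], [3:2]]
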